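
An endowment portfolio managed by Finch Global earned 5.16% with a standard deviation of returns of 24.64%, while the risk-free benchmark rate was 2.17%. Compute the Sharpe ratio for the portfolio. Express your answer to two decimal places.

0.12

Sharpe = (Rp − Rf) / σp = (5.16% − 2.17%) / 24.64% = 2.99% / 24.64% = 0.1213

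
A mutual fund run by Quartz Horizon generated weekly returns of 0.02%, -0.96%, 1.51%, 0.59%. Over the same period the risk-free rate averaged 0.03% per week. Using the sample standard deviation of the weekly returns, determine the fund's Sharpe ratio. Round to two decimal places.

Mean return r̄ = 1.160 / 4 = 0.2900%
Σ(r − r̄)² = (0.02 − 0.2900)² + (-0.96 − 0.2900)² + (1.51 − 0.2900)² + … = 3.2138
sample σ = √(3.2138 / 3) = √1.0713 = 1.0350%
Sharpe = (r̄ − rf) / σ = (0.2900 − 0.03) / 1.0350 = 0.2600 / 1.0350 = 0.2512

0.25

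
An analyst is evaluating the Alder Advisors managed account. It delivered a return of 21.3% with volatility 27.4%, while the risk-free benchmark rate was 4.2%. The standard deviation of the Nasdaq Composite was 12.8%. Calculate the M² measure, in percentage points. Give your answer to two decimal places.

Sharpe = (Rp − Rf) / σp = (21.3% − 4.2%) / 27.4% = 0.6241
M² = Rf + Sharpe × σm = 4.2% + 0.6241 × 12.8% = 12.1885%

12.19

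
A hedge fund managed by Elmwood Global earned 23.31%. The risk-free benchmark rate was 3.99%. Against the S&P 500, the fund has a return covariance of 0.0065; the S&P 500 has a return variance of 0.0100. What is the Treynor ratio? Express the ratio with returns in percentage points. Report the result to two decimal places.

29.72

β = Cov / Var = 0.0065 / 0.0100 = 0.6500
Treynor = (Rp − Rf) / β = (23.31% − 3.99%) / 0.6500 = 19.32 / 0.6500 = 29.7231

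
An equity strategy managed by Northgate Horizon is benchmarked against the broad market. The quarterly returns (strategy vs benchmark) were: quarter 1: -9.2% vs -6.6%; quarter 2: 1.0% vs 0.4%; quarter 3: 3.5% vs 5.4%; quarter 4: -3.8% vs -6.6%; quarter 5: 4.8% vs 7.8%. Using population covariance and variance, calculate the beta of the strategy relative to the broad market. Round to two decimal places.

0.81

r̄p = -0.7400%,  r̄m = 0.0800%
Cov = Σ(rp − r̄p)(rm − r̄m) / 5 = 28.5672
Var(rm) = Σ(rm − r̄m)² / 5 = 35.4496
β = Cov / Var = 28.5672 / 35.4496 = 0.8059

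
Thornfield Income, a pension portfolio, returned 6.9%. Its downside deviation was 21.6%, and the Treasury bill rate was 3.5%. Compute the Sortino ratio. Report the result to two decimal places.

Sortino = (Rp − Rf) / σd = (6.9% − 3.5%) / 21.6% = 3.40% / 21.6% = 0.1574

0.16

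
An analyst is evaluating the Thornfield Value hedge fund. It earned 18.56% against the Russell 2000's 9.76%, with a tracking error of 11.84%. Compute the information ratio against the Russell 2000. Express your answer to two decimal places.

IR = (Rp − Rb) / TE = (18.56% − 9.76%) / 11.84% = 8.80% / 11.84% = 0.7432

0.74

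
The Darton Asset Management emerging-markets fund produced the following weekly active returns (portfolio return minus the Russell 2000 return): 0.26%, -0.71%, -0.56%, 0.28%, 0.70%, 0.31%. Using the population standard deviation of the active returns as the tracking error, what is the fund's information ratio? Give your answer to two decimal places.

0.09

r̄ = (0.26 − 0.71 − 0.56 + 0.28 + 0.7 + 0.31) / 6 = 0.0467%
Σ(r − r̄)² = (0.26 − 0.0467)² + (-0.71 − 0.0467)² + … = 1.5367
population σ = √(1.5367 / 6) = √0.2561 = 0.5061%
IR = r̄ / tracking error = 0.0467 / 0.5061 = 0.0923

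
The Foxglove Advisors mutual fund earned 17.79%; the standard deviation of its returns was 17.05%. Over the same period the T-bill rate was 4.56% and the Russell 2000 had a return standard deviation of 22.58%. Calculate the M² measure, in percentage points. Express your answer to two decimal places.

22.08

Sharpe = (Rp − Rf) / σp = (17.79% − 4.56%) / 17.05% = 0.7760
M² = Rf + Sharpe × σm = 4.56% + 0.7760 × 22.58% = 22.0821%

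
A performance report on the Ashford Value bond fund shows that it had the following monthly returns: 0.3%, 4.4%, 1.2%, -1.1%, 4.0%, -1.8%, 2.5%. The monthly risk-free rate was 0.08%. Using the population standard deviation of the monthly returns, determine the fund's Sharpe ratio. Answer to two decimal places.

0.57

r̄ = (0.3 + 4.4 + 1.2 − 1.1 + 4 − 1.8 + 2.5) / 7 = 9.50 / 7 = 1.3571%
Σ(r − r̄)² = (0.3 − 1.3571)² + (4.4 − 1.3571)² + (1.2 − 1.3571)² + … = 34.6971
population σ = √(34.6971 / 7) = √4.9567 = 2.2264%
Sharpe = (r̄ − rf) / σ = (1.3571 − 0.08) / 2.2264 = 1.2771 / 2.2264 = 0.5736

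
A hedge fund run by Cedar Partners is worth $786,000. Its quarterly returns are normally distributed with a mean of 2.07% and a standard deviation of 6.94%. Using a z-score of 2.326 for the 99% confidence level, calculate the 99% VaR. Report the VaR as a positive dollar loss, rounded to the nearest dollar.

$110,609

Return at the 99% tail: μ − z·σ = 2.07% − 2.326 × 6.94% = 2.07 − 16.14244 = -14.07244%
VaR = −(-14.07244%) × $786,000 = 14.07244% × $786,000 = $110,609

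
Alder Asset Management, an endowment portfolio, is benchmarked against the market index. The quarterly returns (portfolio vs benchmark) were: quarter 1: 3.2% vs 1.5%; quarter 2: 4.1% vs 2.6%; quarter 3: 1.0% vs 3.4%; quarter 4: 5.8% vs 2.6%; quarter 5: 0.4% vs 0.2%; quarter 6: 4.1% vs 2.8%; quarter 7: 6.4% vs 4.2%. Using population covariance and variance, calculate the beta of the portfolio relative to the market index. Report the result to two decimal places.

r̄p = 3.5714%,  r̄m = 2.4714%
Cov = Σ(rp − r̄p)(rm − r̄m) / 7 = 1.5135
Var(rm) = Σ(rm − r̄m)² / 7 = 1.4420
β = Cov / Var = 1.5135 / 1.4420 = 1.0496

1.05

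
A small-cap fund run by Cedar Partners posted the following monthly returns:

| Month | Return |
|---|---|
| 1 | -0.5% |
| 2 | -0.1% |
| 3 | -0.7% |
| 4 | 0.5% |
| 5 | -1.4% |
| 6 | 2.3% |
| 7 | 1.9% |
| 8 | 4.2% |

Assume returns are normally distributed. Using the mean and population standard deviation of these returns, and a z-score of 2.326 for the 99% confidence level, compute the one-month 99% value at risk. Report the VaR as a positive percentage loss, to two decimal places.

3.31

Mean return r̄ = 6.20 / 8 = 0.7750%
Σ(r − r̄)² = 24.6950; population σ = √(24.6950/8) = 1.7570%
VaR = −(r̄ − z·σ) = −(0.7750 − 2.326 × 1.7570) = −(-3.3118) = 3.3118%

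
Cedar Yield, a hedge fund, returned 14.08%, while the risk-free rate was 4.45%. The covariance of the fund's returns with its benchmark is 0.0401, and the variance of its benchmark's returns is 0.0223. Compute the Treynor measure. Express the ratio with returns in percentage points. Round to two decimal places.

β = Cov / Var = 0.0401 / 0.0223 = 1.7982
Treynor = (Rp − Rf) / β = (14.08% − 4.45%) / 1.7982 = 9.63 / 1.7982 = 5.3554

5.36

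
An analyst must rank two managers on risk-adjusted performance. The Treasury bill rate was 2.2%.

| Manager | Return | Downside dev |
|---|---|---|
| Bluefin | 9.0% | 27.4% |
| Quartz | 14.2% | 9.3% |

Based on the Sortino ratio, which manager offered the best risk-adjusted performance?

Bluefin: Sortino ratio = (9.0% − 2.2%) / 27.4% = 0.248
Quartz: Sortino ratio = (14.2% − 2.2%) / 9.3% = 1.290
Highest: Quartz (1.290).

Quartz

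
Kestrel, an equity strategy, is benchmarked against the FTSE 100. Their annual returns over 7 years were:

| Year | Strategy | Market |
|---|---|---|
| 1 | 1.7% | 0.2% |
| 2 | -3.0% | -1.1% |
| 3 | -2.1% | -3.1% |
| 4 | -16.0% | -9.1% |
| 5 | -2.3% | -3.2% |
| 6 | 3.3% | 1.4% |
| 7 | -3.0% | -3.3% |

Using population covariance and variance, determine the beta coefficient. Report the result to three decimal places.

r̄p = -3.0571%,  r̄m = -2.6000%
Cov = Σ(rp − r̄p)(rm − r̄m) / 7 = 17.4271
Var(rm) = Σ(rm − r̄m)² / 7 = 9.9200
β = Cov / Var = 17.4271 / 9.9200 = 1.7568

1.757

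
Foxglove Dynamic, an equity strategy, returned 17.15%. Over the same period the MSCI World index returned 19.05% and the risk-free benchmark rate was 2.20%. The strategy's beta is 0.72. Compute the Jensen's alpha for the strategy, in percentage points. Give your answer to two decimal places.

CAPM expected return = Rf + β(Rm − Rf) = 2.20% + 0.72 × (19.05% − 2.20%) = 2.2 + 0.72 × 16.85 = 14.3320%
Jensen's α = Rp − E[R] = 17.15% − 14.3320% = 2.8180

2.82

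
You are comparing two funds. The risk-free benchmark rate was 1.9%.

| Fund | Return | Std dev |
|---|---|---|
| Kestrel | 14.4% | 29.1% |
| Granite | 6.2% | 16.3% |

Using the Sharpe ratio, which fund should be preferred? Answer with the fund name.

Kestrel

Kestrel: Sharpe ratio = (14.4% − 1.9%) / 29.1% = 0.430
Granite: Sharpe ratio = (6.2% − 1.9%) / 16.3% = 0.264
Highest: Kestrel (0.430).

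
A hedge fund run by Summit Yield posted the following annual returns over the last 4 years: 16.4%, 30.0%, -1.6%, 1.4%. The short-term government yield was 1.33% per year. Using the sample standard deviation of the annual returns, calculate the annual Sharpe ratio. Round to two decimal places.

0.70

μ = (16.4 + 30 − 1.6 + 1.4) / 4 = 46.20 / 4 = 11.5500%
Sample std dev = √[639.8700 / 3] = 14.6045%
Sharpe = (μ − rf) / σ = (11.5500 − 1.33) / 14.6045 = 10.2200 / 14.6045 = 0.6998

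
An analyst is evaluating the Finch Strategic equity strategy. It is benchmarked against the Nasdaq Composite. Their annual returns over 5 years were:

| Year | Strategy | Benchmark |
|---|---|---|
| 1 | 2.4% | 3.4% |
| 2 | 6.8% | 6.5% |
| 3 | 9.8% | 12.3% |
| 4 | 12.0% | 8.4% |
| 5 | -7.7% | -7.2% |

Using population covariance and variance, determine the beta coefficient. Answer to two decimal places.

r̄p = 4.6600%,  r̄m = 4.6800%
Cov = Σ(rp − r̄p)(rm − r̄m) / 5 = 44.0192
Var(rm) = Σ(rm − r̄m)² / 5 = 43.5976
β = Cov / Var = 44.0192 / 43.5976 = 1.0097

1.01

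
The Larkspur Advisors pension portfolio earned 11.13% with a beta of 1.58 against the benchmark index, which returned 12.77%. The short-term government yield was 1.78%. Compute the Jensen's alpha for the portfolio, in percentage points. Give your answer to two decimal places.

CAPM expected return = Rf + β(Rm − Rf) = 1.78% + 1.58 × (12.77% − 1.78%) = 1.78 + 1.58 × 10.99 = 19.1442%
Jensen's α = Rp − E[R] = 11.13% − 19.1442% = -8.0142

-8.01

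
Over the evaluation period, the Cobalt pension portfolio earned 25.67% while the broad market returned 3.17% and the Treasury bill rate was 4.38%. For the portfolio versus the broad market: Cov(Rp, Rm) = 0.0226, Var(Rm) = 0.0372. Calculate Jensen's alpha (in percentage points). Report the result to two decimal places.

β = Cov / Var = 0.0226 / 0.0372 = 0.6075
E[R] = Rf + β(Rm − Rf) = 4.38% + 0.6075 × (3.17% − 4.38%) = 3.6449%
α = Rp − E[R] = 25.67% − 3.6449% = 22.0251

22.03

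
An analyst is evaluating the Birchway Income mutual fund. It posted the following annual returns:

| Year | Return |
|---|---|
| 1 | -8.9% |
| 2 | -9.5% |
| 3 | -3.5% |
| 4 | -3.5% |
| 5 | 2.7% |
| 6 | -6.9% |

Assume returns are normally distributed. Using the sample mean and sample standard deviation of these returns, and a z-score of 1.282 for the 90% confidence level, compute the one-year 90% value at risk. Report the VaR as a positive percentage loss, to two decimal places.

10.75

r̄ = (-8.9 − 9.5 − 3.5 − 3.5 + 2.7 − 6.9) / 6 = -29.60 / 6 = -4.9333%
Σ(r − r̄)² = (-8.9 − (-4.9333))² + (-9.5 − (-4.9333))² + (-3.5 − (-4.9333))² + … = 102.8333
sample σ = √(102.8333 / 5) = √20.5667 = 4.5351%
VaR = −(r̄ − z·σ) = −(-4.9333 − 1.282 × 4.5351) = −(-10.7473) = 10.7473%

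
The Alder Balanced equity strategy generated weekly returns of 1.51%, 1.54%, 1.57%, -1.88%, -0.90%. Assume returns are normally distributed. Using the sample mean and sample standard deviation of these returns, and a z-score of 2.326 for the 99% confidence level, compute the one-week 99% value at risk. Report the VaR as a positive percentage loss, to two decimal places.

r̄ = (1.51 + 1.54 + 1.57 − 1.88 − 0.9) / 5 = 1.840 / 5 = 0.3680%
Sample std dev = √[10.7839 / 4] = 1.6419%
VaR = −(r̄ − z·σ) = −(0.3680 − 2.326 × 1.6419) = −(-3.4511) = 3.4511%

3.45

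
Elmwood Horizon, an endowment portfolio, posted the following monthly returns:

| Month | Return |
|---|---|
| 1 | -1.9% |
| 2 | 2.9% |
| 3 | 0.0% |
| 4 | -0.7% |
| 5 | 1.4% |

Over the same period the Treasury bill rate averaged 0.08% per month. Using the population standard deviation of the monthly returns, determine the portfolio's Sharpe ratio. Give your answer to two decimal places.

Mean return r̄ = 1.70 / 5 = 0.3400%
Σ(r − r̄)² = (-1.9 − 0.3400)² + (2.9 − 0.3400)² + … = 13.8920
population σ = √(13.8920 / 5) = √2.7784 = 1.6669%
Sharpe = (r̄ − rf) / σ = (0.3400 − 0.08) / 1.6669 = 0.2600 / 1.6669 = 0.1560

0.16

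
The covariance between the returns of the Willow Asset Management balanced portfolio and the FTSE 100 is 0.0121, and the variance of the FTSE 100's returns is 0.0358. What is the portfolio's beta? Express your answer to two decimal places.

0.34

β = Cov(Rp, Rm) / Var(Rm) = 0.0121 / 0.0358 = 0.3380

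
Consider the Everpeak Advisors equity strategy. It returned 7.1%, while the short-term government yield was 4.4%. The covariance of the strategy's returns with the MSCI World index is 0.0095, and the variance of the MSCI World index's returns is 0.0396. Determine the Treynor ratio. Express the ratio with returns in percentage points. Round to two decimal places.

11.25

β = Cov / Var = 0.0095 / 0.0396 = 0.2399
Treynor = (Rp − Rf) / β = (7.1% − 4.4%) / 0.2399 = 2.70 / 0.2399 = 11.2547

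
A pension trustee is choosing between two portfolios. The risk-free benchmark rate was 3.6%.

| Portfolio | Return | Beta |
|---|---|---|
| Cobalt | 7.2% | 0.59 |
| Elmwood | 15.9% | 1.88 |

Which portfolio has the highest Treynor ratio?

Cobalt: Treynor = (7.2% − 3.6%) / 0.59 = 6.102
Elmwood: Treynor = (15.9% − 3.6%) / 1.88 = 6.543
Highest: Elmwood (6.543).

Elmwood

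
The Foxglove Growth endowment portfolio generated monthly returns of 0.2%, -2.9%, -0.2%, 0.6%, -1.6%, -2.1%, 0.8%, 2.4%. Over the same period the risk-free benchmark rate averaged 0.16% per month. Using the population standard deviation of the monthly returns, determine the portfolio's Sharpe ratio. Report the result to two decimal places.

-0.31

r̄ = (0.2 − 2.9 − 0.2 + 0.6 − 1.6 − 2.1 + 0.8 + 2.4) / 8 = -2.80 / 8 = -0.3500%
Σ(r − r̄)² = 21.2400; population σ = √(21.2400/8) = 1.6294%
Sharpe = (r̄ − rf) / σ = (-0.3500 − 0.16) / 1.6294 = -0.5100 / 1.6294 = -0.3130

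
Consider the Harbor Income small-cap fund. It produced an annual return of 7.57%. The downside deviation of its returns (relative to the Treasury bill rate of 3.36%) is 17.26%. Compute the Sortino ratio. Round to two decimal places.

Sortino = (Rp − Rf) / σd = (7.57% − 3.36%) / 17.26% = 4.21% / 17.26% = 0.2439

0.24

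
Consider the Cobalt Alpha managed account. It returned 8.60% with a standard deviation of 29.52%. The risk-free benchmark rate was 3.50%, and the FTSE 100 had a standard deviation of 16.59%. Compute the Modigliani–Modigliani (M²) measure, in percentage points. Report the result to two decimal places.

Sharpe = (Rp − Rf) / σp = (8.60% − 3.50%) / 29.52% = 0.1728
M² = Rf + Sharpe × σm = 3.50% + 0.1728 × 16.59% = 6.3668%

6.37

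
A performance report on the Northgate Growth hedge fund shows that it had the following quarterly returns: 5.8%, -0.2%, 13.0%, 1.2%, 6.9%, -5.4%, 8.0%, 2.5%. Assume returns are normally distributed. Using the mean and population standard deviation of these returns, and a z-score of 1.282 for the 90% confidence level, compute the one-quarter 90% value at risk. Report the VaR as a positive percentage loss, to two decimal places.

2.82

Mean return r̄ = 31.80 / 8 = 3.9750%
Σ(r − r̄)² = 224.7350; population σ = √(224.7350/8) = 5.3002%
VaR = −(r̄ − z·σ) = −(3.9750 − 1.282 × 5.3002) = −(-2.8199) = 2.8199%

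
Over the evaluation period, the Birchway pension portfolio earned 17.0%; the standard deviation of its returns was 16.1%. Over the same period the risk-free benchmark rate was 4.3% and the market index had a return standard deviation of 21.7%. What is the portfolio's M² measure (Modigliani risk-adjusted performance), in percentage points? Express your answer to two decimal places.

21.42

Sharpe = (Rp − Rf) / σp = (17.0% − 4.3%) / 16.1% = 0.7888
M² = Rf + Sharpe × σm = 4.3% + 0.7888 × 21.7% = 21.4170%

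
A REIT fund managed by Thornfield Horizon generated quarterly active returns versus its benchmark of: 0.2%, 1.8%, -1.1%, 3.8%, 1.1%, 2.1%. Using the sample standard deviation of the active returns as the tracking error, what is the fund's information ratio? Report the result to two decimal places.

r̄ = (0.2 + 1.8 − 1.1 + 3.8 + 1.1 + 2.1) / 6 = 7.90 / 6 = 1.3167%
Sample σ = √[Σ(r − r̄)² / 5] = √[14.1483 / 5] = √2.8297 = 1.6822%
IR = r̄ / tracking error = 1.3167 / 1.6822 = 0.7827

0.78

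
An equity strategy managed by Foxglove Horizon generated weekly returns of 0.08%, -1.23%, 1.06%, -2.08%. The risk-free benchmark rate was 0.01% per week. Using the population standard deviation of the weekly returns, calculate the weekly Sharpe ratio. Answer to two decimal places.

r̄ = (0.08 − 1.23 + 1.06 − 2.08) / 4 = -2.170 / 4 = -0.5425%
Population std dev = √[5.7921 / 4] = 1.2033%
Sharpe = (r̄ − rf) / σ = (-0.5425 − 0.01) / 1.2033 = -0.5525 / 1.2033 = -0.4592

-0.46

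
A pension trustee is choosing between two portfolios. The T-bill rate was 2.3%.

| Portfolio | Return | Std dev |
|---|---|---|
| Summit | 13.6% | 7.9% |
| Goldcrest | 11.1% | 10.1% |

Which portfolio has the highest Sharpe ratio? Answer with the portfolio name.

Summit

Summit: Sharpe ratio = (13.6% − 2.3%) / 7.9% = 1.430
Goldcrest: Sharpe ratio = (11.1% − 2.3%) / 10.1% = 0.871
Highest: Summit (1.430).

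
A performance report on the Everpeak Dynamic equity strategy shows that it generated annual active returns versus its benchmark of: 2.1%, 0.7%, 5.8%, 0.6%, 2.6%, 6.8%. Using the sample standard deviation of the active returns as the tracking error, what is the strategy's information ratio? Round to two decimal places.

μ = (2.1 + 0.7 + 5.8 + 0.6 + 2.6 + 6.8) / 6 = 18.60 / 6 = 3.1000%
Σ(r − μ)² = 34.2400; sample σ = √(34.2400/5) = 2.6169%
IR = μ / tracking error = 3.1000 / 2.6169 = 1.1846

1.18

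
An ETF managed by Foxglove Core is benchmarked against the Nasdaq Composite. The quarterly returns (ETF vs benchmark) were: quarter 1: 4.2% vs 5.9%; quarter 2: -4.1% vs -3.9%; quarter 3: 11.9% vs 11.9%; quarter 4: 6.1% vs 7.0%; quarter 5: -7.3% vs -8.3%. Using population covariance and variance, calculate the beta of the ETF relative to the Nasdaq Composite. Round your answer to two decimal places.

0.93

r̄p = 2.1600%,  r̄m = 2.5200%
Cov = Σ(rp − r̄p)(rm − r̄m) / 5 = 51.6908
Var(rm) = Σ(rm − r̄m)² / 5 = 55.5536
β = Cov / Var = 51.6908 / 55.5536 = 0.9305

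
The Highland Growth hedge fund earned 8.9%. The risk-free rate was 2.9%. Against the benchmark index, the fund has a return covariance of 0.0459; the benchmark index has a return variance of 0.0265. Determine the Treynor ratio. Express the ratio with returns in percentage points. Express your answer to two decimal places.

3.46

β = Cov / Var = 0.0459 / 0.0265 = 1.7321
Treynor = (Rp − Rf) / β = (8.9% − 2.9%) / 1.7321 = 6.00 / 1.7321 = 3.4640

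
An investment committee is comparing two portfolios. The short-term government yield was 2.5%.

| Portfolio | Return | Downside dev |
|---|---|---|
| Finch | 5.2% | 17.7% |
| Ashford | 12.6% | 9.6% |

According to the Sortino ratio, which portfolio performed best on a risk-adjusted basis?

Finch: Sortino ratio = (5.2% − 2.5%) / 17.7% = 0.153
Ashford: Sortino ratio = (12.6% − 2.5%) / 9.6% = 1.052
Highest: Ashford (1.052).

Ashford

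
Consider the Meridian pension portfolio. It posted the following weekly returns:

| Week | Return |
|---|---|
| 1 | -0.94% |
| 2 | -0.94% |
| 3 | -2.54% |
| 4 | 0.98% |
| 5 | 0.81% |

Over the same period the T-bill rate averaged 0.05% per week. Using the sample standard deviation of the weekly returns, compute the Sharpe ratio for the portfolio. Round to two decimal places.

-0.40

μ = (-0.94 − 0.94 − 2.54 + 0.98 + 0.81) / 5 = -2.630 / 5 = -0.5260%
Sample std dev = √[8.4519 / 4] = 1.4536%
Sharpe = (μ − rf) / σ = (-0.5260 − 0.05) / 1.4536 = -0.5760 / 1.4536 = -0.3963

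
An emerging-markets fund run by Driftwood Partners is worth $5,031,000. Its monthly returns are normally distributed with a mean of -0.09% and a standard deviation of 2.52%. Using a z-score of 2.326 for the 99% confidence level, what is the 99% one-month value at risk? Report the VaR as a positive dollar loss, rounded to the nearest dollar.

Return at the 99% tail: μ − z·σ = -0.09% − 2.326 × 2.52% = -0.09 − 5.86152 = -5.95152%
VaR = −(-5.95152%) × $5,031,000 = 5.95152% × $5,031,000 = $299,421

$299,421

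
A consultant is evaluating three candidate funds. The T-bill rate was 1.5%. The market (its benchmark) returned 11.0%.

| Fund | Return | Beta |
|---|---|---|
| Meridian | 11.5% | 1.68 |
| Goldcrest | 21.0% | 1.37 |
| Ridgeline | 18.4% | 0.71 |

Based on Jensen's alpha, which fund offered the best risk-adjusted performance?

Meridian: α = 11.5% − [1.5% + 1.68 × (11.0% − 1.5%)] = -5.960
Goldcrest: α = 21.0% − [1.5% + 1.37 × (11.0% − 1.5%)] = 6.485
Ridgeline: α = 18.4% − [1.5% + 0.71 × (11.0% − 1.5%)] = 10.155
Highest: Ridgeline (10.155).

Ridgeline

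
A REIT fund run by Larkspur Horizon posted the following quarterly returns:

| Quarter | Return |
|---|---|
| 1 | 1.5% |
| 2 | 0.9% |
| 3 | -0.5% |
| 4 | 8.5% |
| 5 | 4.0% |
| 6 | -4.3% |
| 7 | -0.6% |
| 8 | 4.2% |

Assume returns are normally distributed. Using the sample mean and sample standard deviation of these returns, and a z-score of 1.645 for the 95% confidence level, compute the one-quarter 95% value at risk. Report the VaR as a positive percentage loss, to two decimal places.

μ = (1.5 + 0.9 − 0.5 + 8.5 + 4 − 4.3 − 0.6 + 4.2) / 8 = 1.7125%
Σ(r − μ)² = 104.5888; sample σ = √(104.5888/7) = 3.8654%
VaR = −(μ − z·σ) = −(1.7125 − 1.645 × 3.8654) = −(-4.6461) = 4.6461%

4.65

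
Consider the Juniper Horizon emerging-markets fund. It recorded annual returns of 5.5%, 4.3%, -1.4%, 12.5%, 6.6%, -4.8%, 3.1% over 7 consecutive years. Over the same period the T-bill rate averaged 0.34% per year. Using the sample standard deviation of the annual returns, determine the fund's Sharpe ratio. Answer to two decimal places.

Mean return r̄ = 25.80 / 7 = 3.6857%
Σ(r − r̄)² = (5.5 − 3.6857)² + (4.3 − 3.6857)² + (-1.4 − 3.6857)² + … = 188.0686
σ = √[188.0686 / 6] = 5.5986%
Sharpe = (r̄ − rf) / σ = (3.6857 − 0.34) / 5.5986 = 3.3457 / 5.5986 = 0.5976

0.60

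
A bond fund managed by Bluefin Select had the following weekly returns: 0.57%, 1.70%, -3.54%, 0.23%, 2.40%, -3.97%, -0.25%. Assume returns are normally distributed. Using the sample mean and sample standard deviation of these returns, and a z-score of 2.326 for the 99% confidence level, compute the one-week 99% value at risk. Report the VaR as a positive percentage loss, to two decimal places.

Mean return r̄ = -2.860 / 7 = -0.4086%
Σ(r − r̄)² = 36.2143; sample σ = √(36.2143/6) = 2.4568%
VaR = −(r̄ − z·σ) = −(-0.4086 − 2.326 × 2.4568) = −(-6.1231) = 6.1231%

6.12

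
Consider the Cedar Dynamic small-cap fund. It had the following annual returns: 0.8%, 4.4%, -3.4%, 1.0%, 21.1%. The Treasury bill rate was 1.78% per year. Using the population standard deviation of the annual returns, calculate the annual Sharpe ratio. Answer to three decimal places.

r̄ = (0.8 + 4.4 − 3.4 + 1 + 21.1) / 5 = 4.7800%
Σ(r − r̄)² = 363.5280; population σ = √(363.5280/5) = 8.5268%
Sharpe = (r̄ − rf) / σ = (4.7800 − 1.78) / 8.5268 = 3.0000 / 8.5268 = 0.3518

0.352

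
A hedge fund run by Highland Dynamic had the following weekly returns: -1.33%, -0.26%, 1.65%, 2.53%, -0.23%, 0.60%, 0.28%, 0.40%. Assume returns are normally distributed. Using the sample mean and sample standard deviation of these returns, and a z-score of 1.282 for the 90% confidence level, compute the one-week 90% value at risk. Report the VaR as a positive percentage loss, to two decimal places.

Mean return r̄ = 3.640 / 8 = 0.4550%
Σ(r − r̄)² = 9.9550; sample σ = √(9.9550/7) = 1.1925%
VaR = −(r̄ − z·σ) = −(0.4550 − 1.282 × 1.1925) = −(-1.0738) = 1.0738%

1.07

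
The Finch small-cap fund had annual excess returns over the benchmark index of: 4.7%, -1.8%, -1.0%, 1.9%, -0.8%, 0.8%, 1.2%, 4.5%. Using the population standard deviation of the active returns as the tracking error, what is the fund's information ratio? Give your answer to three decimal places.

0.521

Mean return r̄ = 9.50 / 8 = 1.1875%
Σ(r − r̄)² = (4.7 − 1.1875)² + (-1.8 − 1.1875)² + (-1 − 1.1875)² + … = 41.6288
σ = √[41.6288 / 8] = 2.2811%
IR = r̄ / tracking error = 1.1875 / 2.2811 = 0.5206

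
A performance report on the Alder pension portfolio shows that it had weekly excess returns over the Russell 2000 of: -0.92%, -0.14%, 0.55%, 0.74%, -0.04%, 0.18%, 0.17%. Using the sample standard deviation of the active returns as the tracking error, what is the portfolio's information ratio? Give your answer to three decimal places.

r̄ = (-0.92 − 0.14 + 0.55 + 0.74 − 0.04 + 0.18 + 0.17) / 7 = 0.540 / 7 = 0.0771%
Σ(r − r̄)² = 1.7373; sample σ = √(1.7373/6) = 0.5381%
IR = r̄ / tracking error = 0.0771 / 0.5381 = 0.1433

0.143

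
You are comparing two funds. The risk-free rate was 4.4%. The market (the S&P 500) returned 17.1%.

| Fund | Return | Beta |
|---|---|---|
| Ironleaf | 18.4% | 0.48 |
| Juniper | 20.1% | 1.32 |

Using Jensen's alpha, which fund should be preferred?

Ironleaf

Ironleaf: α = 18.4% − [4.4% + 0.48 × (17.1% − 4.4%)] = 7.904
Juniper: α = 20.1% − [4.4% + 1.32 × (17.1% − 4.4%)] = -1.064
Highest: Ironleaf (7.904).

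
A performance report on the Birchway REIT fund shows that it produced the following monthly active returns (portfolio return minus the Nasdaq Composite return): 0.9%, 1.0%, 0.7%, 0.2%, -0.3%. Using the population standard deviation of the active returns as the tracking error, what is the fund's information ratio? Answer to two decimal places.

μ = (0.9 + 1 + 0.7 + 0.2 − 0.3) / 5 = 0.5000%
Population σ = √[Σ(r − μ)² / 5] = √[1.1800 / 5] = √0.2360 = 0.4858%
IR = μ / tracking error = 0.5000 / 0.4858 = 1.0292

1.03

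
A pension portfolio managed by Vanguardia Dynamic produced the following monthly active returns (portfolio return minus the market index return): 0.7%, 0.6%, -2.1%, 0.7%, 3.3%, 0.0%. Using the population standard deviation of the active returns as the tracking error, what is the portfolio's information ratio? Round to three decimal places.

0.338

μ = (0.7 + 0.6 − 2.1 + 0.7 + 3.3 + 0) / 6 = 3.20 / 6 = 0.5333%
Σ(r − μ)² = 14.9333; population σ = √(14.9333/6) = 1.5776%
IR = μ / tracking error = 0.5333 / 1.5776 = 0.3380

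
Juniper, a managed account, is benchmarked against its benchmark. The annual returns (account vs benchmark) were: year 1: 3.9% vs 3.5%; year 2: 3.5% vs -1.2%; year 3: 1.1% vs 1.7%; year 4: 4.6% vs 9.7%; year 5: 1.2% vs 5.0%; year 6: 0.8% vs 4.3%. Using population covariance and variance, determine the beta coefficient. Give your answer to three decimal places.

r̄p = 2.5167%,  r̄m = 3.8333%
Cov = Σ(rp − r̄p)(rm − r̄m) / 6 = 1.2494
Var(rm) = Σ(rm − r̄m)² / 6 = 10.9989
β = Cov / Var = 1.2494 / 10.9989 = 0.1136

0.114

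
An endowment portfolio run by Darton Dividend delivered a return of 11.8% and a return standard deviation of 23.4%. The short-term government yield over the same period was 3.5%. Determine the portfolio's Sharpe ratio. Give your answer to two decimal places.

0.35

Sharpe = (Rp − Rf) / σp = (11.8% − 3.5%) / 23.4% = 8.30% / 23.4% = 0.3547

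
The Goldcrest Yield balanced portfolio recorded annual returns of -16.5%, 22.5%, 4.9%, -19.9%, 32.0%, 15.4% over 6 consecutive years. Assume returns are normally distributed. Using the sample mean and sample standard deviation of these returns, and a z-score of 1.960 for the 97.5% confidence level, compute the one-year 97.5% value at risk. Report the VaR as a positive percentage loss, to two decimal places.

34.84

r̄ = (-16.5 + 22.5 + 4.9 − 19.9 + 32 + 15.4) / 6 = 38.40 / 6 = 6.4000%
Sample std dev = √[2213.9200 / 5] = 21.0424%
VaR = −(r̄ − z·σ) = −(6.4000 − 1.960 × 21.0424) = −(-34.8431) = 34.8431%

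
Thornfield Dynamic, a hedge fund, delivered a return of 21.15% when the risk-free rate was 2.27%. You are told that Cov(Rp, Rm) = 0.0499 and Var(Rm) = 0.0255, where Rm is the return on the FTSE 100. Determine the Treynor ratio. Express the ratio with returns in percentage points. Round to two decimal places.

9.65

β = Cov / Var = 0.0499 / 0.0255 = 1.9569
Treynor = (Rp − Rf) / β = (21.15% − 2.27%) / 1.9569 = 18.88 / 1.9569 = 9.6479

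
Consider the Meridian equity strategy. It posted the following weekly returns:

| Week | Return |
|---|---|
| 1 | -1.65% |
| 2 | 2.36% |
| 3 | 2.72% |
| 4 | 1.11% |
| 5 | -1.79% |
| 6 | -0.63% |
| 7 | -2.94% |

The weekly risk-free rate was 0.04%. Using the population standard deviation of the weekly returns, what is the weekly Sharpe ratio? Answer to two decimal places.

-0.08

μ = (-1.65 + 2.36 + 2.72 + 1.11 − 1.79 − 0.63 − 2.94) / 7 = -0.820 / 7 = -0.1171%
Σ(r − μ)² = (-1.65 − (-0.1171))² + (2.36 − (-0.1171))² + (2.72 − (-0.1171))² + … = 29.0711
σ = √[29.0711 / 7] = 2.0379%
Sharpe = (μ − rf) / σ = (-0.1171 − 0.04) / 2.0379 = -0.1571 / 2.0379 = -0.0771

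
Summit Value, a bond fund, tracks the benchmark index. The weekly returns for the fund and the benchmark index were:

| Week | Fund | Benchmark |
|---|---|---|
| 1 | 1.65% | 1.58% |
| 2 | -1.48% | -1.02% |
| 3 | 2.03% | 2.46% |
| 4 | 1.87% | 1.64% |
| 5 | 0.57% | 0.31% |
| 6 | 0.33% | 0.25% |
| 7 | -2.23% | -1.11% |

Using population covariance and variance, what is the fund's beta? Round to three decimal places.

r̄p = 0.3914%,  r̄m = 0.5871%
Cov = Σ(rp − r̄p)(rm − r̄m) / 7 = 1.9004
Var(rm) = Σ(rm − r̄m)² / 7 = 1.6079
β = Cov / Var = 1.9004 / 1.6079 = 1.1819

1.182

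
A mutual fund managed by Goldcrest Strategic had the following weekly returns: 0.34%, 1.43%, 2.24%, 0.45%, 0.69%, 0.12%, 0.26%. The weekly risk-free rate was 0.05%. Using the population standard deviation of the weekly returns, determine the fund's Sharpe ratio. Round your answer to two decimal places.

Mean return r̄ = 5.530 / 7 = 0.7900%
Σ(r − r̄)² = (0.34 − 0.7900)² + (1.43 − 0.7900)² + … = 3.5700
σ = √[3.5700 / 7] = 0.7141%
Sharpe = (r̄ − rf) / σ = (0.7900 − 0.05) / 0.7141 = 0.7400 / 0.7141 = 1.0363

1.04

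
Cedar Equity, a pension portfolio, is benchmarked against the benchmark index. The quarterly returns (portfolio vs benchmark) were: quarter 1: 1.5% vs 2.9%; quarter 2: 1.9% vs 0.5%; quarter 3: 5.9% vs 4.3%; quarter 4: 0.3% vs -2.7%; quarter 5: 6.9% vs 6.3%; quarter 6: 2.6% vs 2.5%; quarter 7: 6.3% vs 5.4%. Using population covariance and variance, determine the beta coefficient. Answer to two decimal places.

0.78

r̄p = 3.6286%,  r̄m = 2.7429%
Cov = Σ(rp − r̄p)(rm − r̄m) / 7 = 6.3116
Var(rm) = Σ(rm − r̄m)² / 7 = 8.1253
β = Cov / Var = 6.3116 / 8.1253 = 0.7768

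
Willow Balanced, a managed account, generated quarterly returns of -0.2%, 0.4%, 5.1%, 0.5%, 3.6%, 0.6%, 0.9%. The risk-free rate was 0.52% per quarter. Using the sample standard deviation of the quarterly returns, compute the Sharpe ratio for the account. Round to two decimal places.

0.52

r̄ = (-0.2 + 0.4 + 5.1 + 0.5 + 3.6 + 0.6 + 0.9) / 7 = 10.90 / 7 = 1.5571%
Sample σ = √[Σ(r − r̄)² / 6] = √[23.6171 / 6] = √3.9362 = 1.9840%
Sharpe = (r̄ − rf) / σ = (1.5571 − 0.52) / 1.9840 = 1.0371 / 1.9840 = 0.5227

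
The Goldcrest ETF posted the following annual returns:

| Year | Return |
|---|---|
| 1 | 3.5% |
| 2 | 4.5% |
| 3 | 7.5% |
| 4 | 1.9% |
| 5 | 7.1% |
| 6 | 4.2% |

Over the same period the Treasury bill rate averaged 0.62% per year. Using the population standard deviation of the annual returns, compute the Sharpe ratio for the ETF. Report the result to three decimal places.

r̄ = (3.5 + 4.5 + 7.5 + 1.9 + 7.1 + 4.2) / 6 = 4.7833%
Σ(r − r̄)² = 23.1283; population σ = √(23.1283/6) = 1.9633%
Sharpe = (r̄ − rf) / σ = (4.7833 − 0.62) / 1.9633 = 4.1633 / 1.9633 = 2.1206

2.121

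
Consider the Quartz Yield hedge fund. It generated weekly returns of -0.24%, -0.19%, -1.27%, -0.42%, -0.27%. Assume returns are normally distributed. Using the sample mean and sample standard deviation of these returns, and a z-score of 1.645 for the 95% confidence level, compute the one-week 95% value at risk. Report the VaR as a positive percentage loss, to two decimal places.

r̄ = (-0.24 − 0.19 − 1.27 − 0.42 − 0.27) / 5 = -0.4780%
Sample σ = √[Σ(r − r̄)² / 4] = √[0.8135 / 4] = √0.2034 = 0.4510%
VaR = −(r̄ − z·σ) = −(-0.4780 − 1.645 × 0.4510) = −(-1.2199) = 1.2199%

1.22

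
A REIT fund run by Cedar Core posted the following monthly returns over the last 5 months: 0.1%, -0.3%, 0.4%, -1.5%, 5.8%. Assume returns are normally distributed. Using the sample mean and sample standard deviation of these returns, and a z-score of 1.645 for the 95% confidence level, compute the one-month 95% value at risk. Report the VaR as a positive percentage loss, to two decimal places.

3.76

r̄ = (0.1 − 0.3 + 0.4 − 1.5 + 5.8) / 5 = 4.50 / 5 = 0.9000%
Σ(r − r̄)² = (0.1 − 0.9000)² + (-0.3 − 0.9000)² + … = 32.1000
σ = √[32.1000 / 4] = 2.8328%
VaR = −(r̄ − z·σ) = −(0.9000 − 1.645 × 2.8328) = −(-3.7600) = 3.7600%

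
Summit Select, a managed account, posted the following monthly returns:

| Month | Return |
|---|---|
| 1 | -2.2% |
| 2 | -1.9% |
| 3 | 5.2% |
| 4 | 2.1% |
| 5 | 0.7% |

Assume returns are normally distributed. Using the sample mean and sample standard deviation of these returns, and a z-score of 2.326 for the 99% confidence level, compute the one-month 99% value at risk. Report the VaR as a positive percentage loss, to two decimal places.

Mean return μ = 3.90 / 5 = 0.7800%
Sample σ = √[Σ(r − μ)² / 4] = √[37.3480 / 4] = √9.3370 = 3.0557%
VaR = −(μ − z·σ) = −(0.7800 − 2.326 × 3.0557) = −(-6.3276) = 6.3276%

6.33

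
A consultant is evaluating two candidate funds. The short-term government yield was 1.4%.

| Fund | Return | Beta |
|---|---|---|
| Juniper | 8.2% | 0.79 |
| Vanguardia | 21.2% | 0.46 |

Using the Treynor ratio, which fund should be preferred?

Juniper: Treynor = (8.2% − 1.4%) / 0.79 = 8.608
Vanguardia: Treynor = (21.2% − 1.4%) / 0.46 = 43.043
Highest: Vanguardia (43.043).

Vanguardia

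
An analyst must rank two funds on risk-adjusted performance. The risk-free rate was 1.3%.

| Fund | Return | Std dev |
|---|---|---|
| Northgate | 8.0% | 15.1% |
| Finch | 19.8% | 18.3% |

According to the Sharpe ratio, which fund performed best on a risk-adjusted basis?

Finch

Northgate: Sharpe ratio = (8.0% − 1.3%) / 15.1% = 0.444
Finch: Sharpe ratio = (19.8% − 1.3%) / 18.3% = 1.011
Highest: Finch (1.011).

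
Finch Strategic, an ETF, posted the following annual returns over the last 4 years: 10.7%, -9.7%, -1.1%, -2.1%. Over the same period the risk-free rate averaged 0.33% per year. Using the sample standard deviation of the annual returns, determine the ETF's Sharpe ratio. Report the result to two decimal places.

-0.10

r̄ = (10.7 − 9.7 − 1.1 − 2.1) / 4 = -0.5500%
Σ(r − r̄)² = (10.7 − (-0.5500))² + (-9.7 − (-0.5500))² + … = 212.9900
σ = √[212.9900 / 3] = 8.4260%
Sharpe = (r̄ − rf) / σ = (-0.5500 − 0.33) / 8.4260 = -0.8800 / 8.4260 = -0.1044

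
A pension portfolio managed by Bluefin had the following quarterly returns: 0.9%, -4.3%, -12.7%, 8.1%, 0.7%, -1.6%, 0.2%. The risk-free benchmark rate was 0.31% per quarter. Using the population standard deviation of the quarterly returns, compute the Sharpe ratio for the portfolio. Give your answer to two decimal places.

-0.27

μ = (0.9 − 4.3 − 12.7 + 8.1 + 0.7 − 1.6 + 0.2) / 7 = -1.2429%
Σ(r − μ)² = (0.9 − (-1.2429))² + (-4.3 − (-1.2429))² + … = 238.4771
σ = √[238.4771 / 7] = 5.8368%
Sharpe = (μ − rf) / σ = (-1.2429 − 0.31) / 5.8368 = -1.5529 / 5.8368 = -0.2661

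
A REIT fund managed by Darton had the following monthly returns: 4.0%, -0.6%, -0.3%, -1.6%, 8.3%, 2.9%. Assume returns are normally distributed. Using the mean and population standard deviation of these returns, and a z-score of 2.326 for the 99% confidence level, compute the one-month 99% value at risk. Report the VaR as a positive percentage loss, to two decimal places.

5.80

μ = (4 − 0.6 − 0.3 − 1.6 + 8.3 + 2.9) / 6 = 12.70 / 6 = 2.1167%
Population σ = √[Σ(r − μ)² / 6] = √[69.4283 / 6] = √11.5714 = 3.4017%
VaR = −(μ − z·σ) = −(2.1167 − 2.326 × 3.4017) = −(-5.7957) = 5.7957%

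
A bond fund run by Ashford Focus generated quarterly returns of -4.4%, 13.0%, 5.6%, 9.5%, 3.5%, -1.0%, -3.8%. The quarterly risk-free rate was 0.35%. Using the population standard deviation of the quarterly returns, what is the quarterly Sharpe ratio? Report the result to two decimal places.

r̄ = (-4.4 + 13 + 5.6 + 9.5 + 3.5 − 1 − 3.8) / 7 = 3.2000%
Population std dev = √[265.9800 / 7] = 6.1642%
Sharpe = (r̄ − rf) / σ = (3.2000 − 0.35) / 6.1642 = 2.8500 / 6.1642 = 0.4623

0.46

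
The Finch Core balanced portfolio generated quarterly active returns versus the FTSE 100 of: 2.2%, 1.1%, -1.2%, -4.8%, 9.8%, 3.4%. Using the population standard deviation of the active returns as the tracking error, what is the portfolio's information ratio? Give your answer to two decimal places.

r̄ = (2.2 + 1.1 − 1.2 − 4.8 + 9.8 + 3.4) / 6 = 1.7500%
Population std dev = √[119.7550 / 6] = 4.4676%
IR = r̄ / tracking error = 1.7500 / 4.4676 = 0.3917

0.39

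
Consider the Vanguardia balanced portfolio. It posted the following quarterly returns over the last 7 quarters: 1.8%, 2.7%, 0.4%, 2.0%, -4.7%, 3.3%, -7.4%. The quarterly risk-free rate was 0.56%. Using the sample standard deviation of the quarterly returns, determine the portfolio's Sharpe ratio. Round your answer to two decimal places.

μ = (1.8 + 2.7 + 0.4 + 2 − 4.7 + 3.3 − 7.4) / 7 = -0.2714%
Σ(r − μ)² = 101.9143; sample σ = √(101.9143/6) = 4.1214%
Sharpe = (μ − rf) / σ = (-0.2714 − 0.56) / 4.1214 = -0.8314 / 4.1214 = -0.2017

-0.20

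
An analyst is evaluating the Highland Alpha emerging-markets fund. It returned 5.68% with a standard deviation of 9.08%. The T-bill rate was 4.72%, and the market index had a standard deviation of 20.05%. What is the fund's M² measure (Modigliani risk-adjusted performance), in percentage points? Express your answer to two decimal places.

6.84

Sharpe = (Rp − Rf) / σp = (5.68% − 4.72%) / 9.08% = 0.1057
M² = Rf + Sharpe × σm = 4.72% + 0.1057 × 20.05% = 6.8393%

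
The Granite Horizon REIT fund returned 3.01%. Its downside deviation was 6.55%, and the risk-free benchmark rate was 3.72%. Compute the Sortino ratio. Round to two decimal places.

Sortino = (Rp − Rf) / σd = (3.01% − 3.72%) / 6.55% = -0.71% / 6.55% = -0.1084

-0.11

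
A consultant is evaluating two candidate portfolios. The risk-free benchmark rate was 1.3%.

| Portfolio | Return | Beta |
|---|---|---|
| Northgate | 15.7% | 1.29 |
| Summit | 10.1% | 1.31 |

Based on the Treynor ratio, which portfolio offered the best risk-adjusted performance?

Northgate: Treynor = (15.7% − 1.3%) / 1.29 = 11.163
Summit: Treynor = (10.1% − 1.3%) / 1.31 = 6.718
Highest: Northgate (11.163).

Northgate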